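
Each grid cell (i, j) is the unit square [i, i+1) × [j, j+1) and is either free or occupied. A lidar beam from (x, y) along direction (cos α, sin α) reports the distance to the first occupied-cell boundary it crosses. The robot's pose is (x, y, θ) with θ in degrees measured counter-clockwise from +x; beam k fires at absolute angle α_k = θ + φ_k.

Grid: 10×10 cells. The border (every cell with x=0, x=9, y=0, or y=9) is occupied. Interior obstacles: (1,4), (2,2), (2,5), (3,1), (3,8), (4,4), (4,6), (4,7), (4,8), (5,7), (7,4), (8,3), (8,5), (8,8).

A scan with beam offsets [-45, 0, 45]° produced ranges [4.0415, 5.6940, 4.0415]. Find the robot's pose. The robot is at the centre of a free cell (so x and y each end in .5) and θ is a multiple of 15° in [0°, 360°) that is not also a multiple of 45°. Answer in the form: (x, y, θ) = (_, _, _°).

(x, y, θ) = (4.5, 1.5, 75°)

Candidates: 50 free-cell centres × 16 headings = 800 poses. Raycast each; keep the one whose scan matches to 4 dp.
  (7.5, 8.5, 330°): beam 1 = 2.5882 ≠ 4.0415 ✗
  (2.5, 4.5, 30°): beam 1 = 1.5529 ≠ 4.0415 ✗
  (2.5, 7.5, 195°): beam 1 = 1.7321 ≠ 4.0415 ✗
  (5.5, 4.5, 240°): beam 1 = 0.5176 ≠ 4.0415 ✗
  …
  (4.5, 1.5, 75°): r_1=4.0415, r_2=5.6940, r_3=4.0415 — all match ✓
Only this pose fits every beam.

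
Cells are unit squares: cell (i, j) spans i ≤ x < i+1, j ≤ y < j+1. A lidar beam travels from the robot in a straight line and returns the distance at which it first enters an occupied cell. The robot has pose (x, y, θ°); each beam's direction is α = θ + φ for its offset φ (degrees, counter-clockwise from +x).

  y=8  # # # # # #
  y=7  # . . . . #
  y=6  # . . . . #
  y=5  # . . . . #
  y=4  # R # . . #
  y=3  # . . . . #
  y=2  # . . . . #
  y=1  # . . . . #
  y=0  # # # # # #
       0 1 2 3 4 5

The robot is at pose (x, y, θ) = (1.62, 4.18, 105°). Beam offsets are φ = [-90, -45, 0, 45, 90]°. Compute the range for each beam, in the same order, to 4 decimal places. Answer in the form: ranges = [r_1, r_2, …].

ranges = [0.3934, 0.7600, 2.3955, 0.7159, 0.6419]

beam 1: φ=-90°, α=15°
  cosα=0.9659 sinα=0.2588 | (1,4) | tMaxX 0.3934 tMaxY 3.1682 | tΔX 1.0353 tΔY 3.8637
    t=0.3934 [x] (2,4) — stop
  → r_1 = 0.3934
beam 2: φ=-45°, α=60°
  cosα=0.5000 sinα=0.8660 | (1,4) | tMaxX 0.7600 tMaxY 0.9469 | tΔX 2.0000 tΔY 1.1547
    t=0.7600 [x] (2,4) — stop
  → r_2 = 0.7600
beam 3: φ=0°, α=105°
  cosα=-0.2588 sinα=0.9659 | (1,4) | tMaxX 2.3955 tMaxY 0.8489 | tΔX 3.8637 tΔY 1.0353
    t=0.8489 [y] (1,5)
    t=1.8842 [y] (1,6)
    t=2.3955 [x] (0,6) — stop
  → r_3 = 2.3955
beam 4: φ=45°, α=150°
  cosα=-0.8660 sinα=0.5000 | (1,4) | tMaxX 0.7159 tMaxY 1.6400 | tΔX 1.1547 tΔY 2.0000
    t=0.7159 [x] (0,4) — stop
  → r_4 = 0.7159
beam 5: φ=90°, α=195°
  cosα=-0.9659 sinα=-0.2588 | (1,4) | tMaxX 0.6419 tMaxY 0.6955 | tΔX 1.0353 tΔY 3.8637
    t=0.6419 [x] (0,4) — stop
  → r_5 = 0.6419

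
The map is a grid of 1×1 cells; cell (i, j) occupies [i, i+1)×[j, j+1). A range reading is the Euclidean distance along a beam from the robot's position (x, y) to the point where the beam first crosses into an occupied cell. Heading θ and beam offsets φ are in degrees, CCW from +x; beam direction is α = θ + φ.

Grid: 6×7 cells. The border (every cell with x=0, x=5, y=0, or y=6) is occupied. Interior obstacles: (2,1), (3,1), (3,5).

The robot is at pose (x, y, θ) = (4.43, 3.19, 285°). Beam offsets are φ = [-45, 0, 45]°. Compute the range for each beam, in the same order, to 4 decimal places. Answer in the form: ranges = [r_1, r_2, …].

ranges = [1.3741, 2.2023, 0.6582]

beam 1: φ=-45°, α=240°
  cosα=-0.5000 sinα=-0.8660 | (4,3) | tMaxX 0.8600 tMaxY 0.2194 | tΔX 2.0000 tΔY 1.1547
    t=0.2194 [y] (4,2)
    t=0.8600 [x] (3,2)
    t=1.3741 [y] (3,1) — stop
  → r_1 = 1.3741
beam 2: φ=0°, α=285°
  cosα=0.2588 sinα=-0.9659 | (4,3) | tMaxX 2.2023 tMaxY 0.1967 | tΔX 3.8637 tΔY 1.0353
    t=0.1967 [y] (4,2)
    t=1.2320 [y] (4,1)
    t=2.2023 [x] (5,1) — stop
  → r_2 = 2.2023
beam 3: φ=45°, α=330°
  cosα=0.8660 sinα=-0.5000 | (4,3) | tMaxX 0.6582 tMaxY 0.3800 | tΔX 1.1547 tΔY 2.0000
    t=0.3800 [y] (4,2)
    t=0.6582 [x] (5,2) — stop
  → r_3 = 0.6582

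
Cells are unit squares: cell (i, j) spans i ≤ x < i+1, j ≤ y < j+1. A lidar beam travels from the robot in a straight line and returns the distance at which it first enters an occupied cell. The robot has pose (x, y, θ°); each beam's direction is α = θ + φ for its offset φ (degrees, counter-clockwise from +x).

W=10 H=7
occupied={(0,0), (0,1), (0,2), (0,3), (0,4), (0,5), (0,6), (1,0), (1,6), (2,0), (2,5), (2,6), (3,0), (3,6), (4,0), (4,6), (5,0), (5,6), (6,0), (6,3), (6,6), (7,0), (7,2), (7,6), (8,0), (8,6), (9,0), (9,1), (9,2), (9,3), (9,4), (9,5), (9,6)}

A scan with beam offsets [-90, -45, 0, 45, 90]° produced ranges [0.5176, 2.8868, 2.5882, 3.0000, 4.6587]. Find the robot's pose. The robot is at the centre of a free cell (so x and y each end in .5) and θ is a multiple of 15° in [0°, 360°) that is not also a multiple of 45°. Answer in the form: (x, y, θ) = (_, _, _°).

The pose lattice has 37·16 = 592 candidates. Test each by forward raycasting.
  (3.5, 5.5, 165°): beam 2 = 0.5774 ≠ 2.8868 ✗
  (7.5, 3.5, 150°): beam 1 = 2.8868 ≠ 0.5176 ✗
  (3.5, 5.5, 60°): beam 1 = 3.0000 ≠ 0.5176 ✗
  (7.5, 1.5, 210°): beam 1 = 0.5774 ≠ 0.5176 ✗
  (8.5, 4.5, 195°): beam 1 = 1.5529 ≠ 0.5176 ✗
  …
  (5.5, 3.5, 105°): r_1=0.5176, r_2=2.8868, r_3=2.5882, r_4=3.0000, r_5=4.6587 — all match ✓
Unique over the lattice → pose = (5.5, 3.5, 105°).

(x, y, θ) = (5.5, 3.5, 105°)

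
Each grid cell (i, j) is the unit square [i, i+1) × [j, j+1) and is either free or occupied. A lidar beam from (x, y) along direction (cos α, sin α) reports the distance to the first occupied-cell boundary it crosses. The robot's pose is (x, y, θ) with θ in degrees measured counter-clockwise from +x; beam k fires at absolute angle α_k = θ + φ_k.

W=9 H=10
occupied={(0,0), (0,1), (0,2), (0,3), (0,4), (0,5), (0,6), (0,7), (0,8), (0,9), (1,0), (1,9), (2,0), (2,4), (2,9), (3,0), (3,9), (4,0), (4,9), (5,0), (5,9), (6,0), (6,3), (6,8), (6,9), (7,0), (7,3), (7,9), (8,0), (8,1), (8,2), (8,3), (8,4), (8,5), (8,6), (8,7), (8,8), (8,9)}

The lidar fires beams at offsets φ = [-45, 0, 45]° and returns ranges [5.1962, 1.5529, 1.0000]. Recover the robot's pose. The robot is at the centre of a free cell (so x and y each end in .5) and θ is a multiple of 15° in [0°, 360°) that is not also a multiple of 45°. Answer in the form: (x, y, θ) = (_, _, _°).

The pose lattice has 52·16 = 832 candidates. Test each by forward raycasting.
  (7.5, 7.5, 75°): beam 1 = 0.5774 ≠ 5.1962 ✗
  (1.5, 5.5, 330°): beam 1 = 4.6587 ≠ 5.1962 ✗
  (5.5, 6.5, 195°): beam 1 = 5.0000 ≠ 5.1962 ✗
  (3.5, 8.5, 150°): beam 1 = 0.5176 ≠ 5.1962 ✗
  (6.5, 7.5, 60°): beam 1 = 1.5529 ≠ 5.1962 ✗
  …
  (4.5, 8.5, 345°): r_1=5.1962, r_2=1.5529, r_3=1.0000 — all match ✓
No second candidate reproduces the full scan.

(x, y, θ) = (4.5, 8.5, 345°)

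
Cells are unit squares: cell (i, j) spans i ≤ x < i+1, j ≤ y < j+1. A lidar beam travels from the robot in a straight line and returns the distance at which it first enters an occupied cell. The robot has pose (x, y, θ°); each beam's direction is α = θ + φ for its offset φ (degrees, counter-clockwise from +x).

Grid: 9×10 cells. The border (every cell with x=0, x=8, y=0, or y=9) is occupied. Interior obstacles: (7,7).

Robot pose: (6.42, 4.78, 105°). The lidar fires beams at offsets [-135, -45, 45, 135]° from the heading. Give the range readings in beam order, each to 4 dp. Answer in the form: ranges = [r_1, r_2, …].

ranges = [1.8244, 2.5634, 6.2585, 4.3648]

beam 1: φ=-135°, α=330°
  d=(0.8660,-0.5000)  start (6,4)  tX=0.6697 tY=1.5600  stride 1/|dx|=1.1547 1/|dy|=2.0000
    cross x-line → (7,4), t=0.6697
    cross y-line → (7,3), t=1.5600
    cross x-line → (8,3), t=1.8244 (wall)
  → r_1 = 1.8244
beam 2: φ=-45°, α=60°
  d=(0.5000,0.8660)  start (6,4)  tX=1.1600 tY=0.2540  stride 1/|dx|=2.0000 1/|dy|=1.1547
    cross y-line → (6,5), t=0.2540
    cross x-line → (7,5), t=1.1600
    cross y-line → (7,6), t=1.4087
    cross y-line → (7,7), t=2.5634 (wall)
  → r_2 = 2.5634
beam 3: φ=45°, α=150°
  d=(-0.8660,0.5000)  start (6,4)  tX=0.4850 tY=0.4400  stride 1/|dx|=1.1547 1/|dy|=2.0000
    cross y-line → (6,5), t=0.4400
    cross x-line → (5,5), t=0.4850
    cross x-line → (4,5), t=1.6397
    cross y-line → (4,6), t=2.4400
    cross x-line → (3,6), t=2.7944
    cross x-line → (2,6), t=3.9491
    cross y-line → (2,7), t=4.4400
    cross x-line → (1,7), t=5.1038
    cross x-line → (0,7), t=6.2585 (wall)
  → r_3 = 6.2585
beam 4: φ=135°, α=240°
  d=(-0.5000,-0.8660)  start (6,4)  tX=0.8400 tY=0.9007  stride 1/|dx|=2.0000 1/|dy|=1.1547
    cross x-line → (5,4), t=0.8400
    cross y-line → (5,3), t=0.9007
    cross y-line → (5,2), t=2.0554
    cross x-line → (4,2), t=2.8400
    cross y-line → (4,1), t=3.2101
    cross y-line → (4,0), t=4.3648 (wall)
  → r_4 = 4.3648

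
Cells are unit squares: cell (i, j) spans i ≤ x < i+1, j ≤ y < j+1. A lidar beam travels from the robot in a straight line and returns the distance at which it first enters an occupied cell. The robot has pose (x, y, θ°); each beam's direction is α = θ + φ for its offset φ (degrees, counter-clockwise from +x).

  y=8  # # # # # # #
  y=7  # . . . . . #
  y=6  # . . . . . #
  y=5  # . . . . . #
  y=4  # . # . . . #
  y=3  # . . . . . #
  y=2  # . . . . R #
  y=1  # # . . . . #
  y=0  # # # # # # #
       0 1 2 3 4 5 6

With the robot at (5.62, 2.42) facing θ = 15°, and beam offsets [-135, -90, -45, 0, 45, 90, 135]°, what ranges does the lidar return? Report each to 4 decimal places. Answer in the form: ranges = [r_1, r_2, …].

ranges = [1.6397, 1.4682, 0.4388, 0.3934, 0.7600, 5.7768, 3.1600]

beam 1: φ=-135°, α=240°
  dir = (cos 240°, sin 240°) = (-0.5000, -0.8660); from cell (5,2)
  next x-line at t=1.2400, next y-line at t=0.4850; Δt_x=2.0000, Δt_y=1.1547
    y: enter (5,1) at t=0.4850
    x: enter (4,1) at t=1.2400
    y: enter (4,0) at t=1.6397 ← occupied
  → r_1 = 1.6397
beam 2: φ=-90°, α=285°
  dir = (cos 285°, sin 285°) = (0.2588, -0.9659); from cell (5,2)
  next x-line at t=1.4682, next y-line at t=0.4348; Δt_x=3.8637, Δt_y=1.0353
    y: enter (5,1) at t=0.4348
    x: enter (6,1) at t=1.4682 ← occupied
  → r_2 = 1.4682
beam 3: φ=-45°, α=330°
  dir = (cos 330°, sin 330°) = (0.8660, -0.5000); from cell (5,2)
  next x-line at t=0.4388, next y-line at t=0.8400; Δt_x=1.1547, Δt_y=2.0000
    x: enter (6,2) at t=0.4388 ← occupied
  → r_3 = 0.4388
beam 4: φ=0°, α=15°
  dir = (cos 15°, sin 15°) = (0.9659, 0.2588); from cell (5,2)
  next x-line at t=0.3934, next y-line at t=2.2409; Δt_x=1.0353, Δt_y=3.8637
    x: enter (6,2) at t=0.3934 ← occupied
  → r_4 = 0.3934
beam 5: φ=45°, α=60°
  dir = (cos 60°, sin 60°) = (0.5000, 0.8660); from cell (5,2)
  next x-line at t=0.7600, next y-line at t=0.6697; Δt_x=2.0000, Δt_y=1.1547
    y: enter (5,3) at t=0.6697
    x: enter (6,3) at t=0.7600 ← occupied
  → r_5 = 0.7600
beam 6: φ=90°, α=105°
  dir = (cos 105°, sin 105°) = (-0.2588, 0.9659); from cell (5,2)
  next x-line at t=2.3955, next y-line at t=0.6005; Δt_x=3.8637, Δt_y=1.0353
    y: enter (5,3) at t=0.6005
    y: enter (5,4) at t=1.6357
    x: enter (4,4) at t=2.3955
    y: enter (4,5) at t=2.6710
    y: enter (4,6) at t=3.7063
    y: enter (4,7) at t=4.7416
    y: enter (4,8) at t=5.7768 ← occupied
  → r_6 = 5.7768
beam 7: φ=135°, α=150°
  dir = (cos 150°, sin 150°) = (-0.8660, 0.5000); from cell (5,2)
  next x-line at t=0.7159, next y-line at t=1.1600; Δt_x=1.1547, Δt_y=2.0000
    x: enter (4,2) at t=0.7159
    y: enter (4,3) at t=1.1600
    x: enter (3,3) at t=1.8706
    x: enter (2,3) at t=3.0253
    y: enter (2,4) at t=3.1600 ← occupied
  → r_7 = 3.1600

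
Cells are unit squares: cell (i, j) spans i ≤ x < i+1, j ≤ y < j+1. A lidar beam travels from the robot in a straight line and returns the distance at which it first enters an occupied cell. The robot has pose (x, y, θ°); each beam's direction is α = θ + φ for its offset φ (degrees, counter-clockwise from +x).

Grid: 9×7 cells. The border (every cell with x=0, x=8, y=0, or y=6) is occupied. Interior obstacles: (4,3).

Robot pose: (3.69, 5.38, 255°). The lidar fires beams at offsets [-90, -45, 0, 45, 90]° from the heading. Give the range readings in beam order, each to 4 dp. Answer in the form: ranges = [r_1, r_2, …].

ranges = [2.3955, 3.1061, 4.5345, 1.5935, 4.4620]

beam 1: φ=-90°, α=165°
  d=(-0.9659,0.2588)  start (3,5)  tX=0.7143 tY=2.3955  stride 1/|dx|=1.0353 1/|dy|=3.8637
    cross x-line → (2,5), t=0.7143
    cross x-line → (1,5), t=1.7496
    cross y-line → (1,6), t=2.3955 (wall)
  → r_1 = 2.3955
beam 2: φ=-45°, α=210°
  d=(-0.8660,-0.5000)  start (3,5)  tX=0.7967 tY=0.7600  stride 1/|dx|=1.1547 1/|dy|=2.0000
    cross y-line → (3,4), t=0.7600
    cross x-line → (2,4), t=0.7967
    cross x-line → (1,4), t=1.9514
    cross y-line → (1,3), t=2.7600
    cross x-line → (0,3), t=3.1061 (wall)
  → r_2 = 3.1061
beam 3: φ=0°, α=255°
  d=(-0.2588,-0.9659)  start (3,5)  tX=2.6660 tY=0.3934  stride 1/|dx|=3.8637 1/|dy|=1.0353
    cross y-line → (3,4), t=0.3934
    cross y-line → (3,3), t=1.4287
    cross y-line → (3,2), t=2.4640
    cross x-line → (2,2), t=2.6660
    cross y-line → (2,1), t=3.4992
    cross y-line → (2,0), t=4.5345 (wall)
  → r_3 = 4.5345
beam 4: φ=45°, α=300°
  d=(0.5000,-0.8660)  start (3,5)  tX=0.6200 tY=0.4388  stride 1/|dx|=2.0000 1/|dy|=1.1547
    cross y-line → (3,4), t=0.4388
    cross x-line → (4,4), t=0.6200
    cross y-line → (4,3), t=1.5935 (wall)
  → r_4 = 1.5935
beam 5: φ=90°, α=345°
  d=(0.9659,-0.2588)  start (3,5)  tX=0.3209 tY=1.4682  stride 1/|dx|=1.0353 1/|dy|=3.8637
    cross x-line → (4,5), t=0.3209
    cross x-line → (5,5), t=1.3562
    cross y-line → (5,4), t=1.4682
    cross x-line → (6,4), t=2.3915
    cross x-line → (7,4), t=3.4268
    cross x-line → (8,4), t=4.4620 (wall)
  → r_5 = 4.4620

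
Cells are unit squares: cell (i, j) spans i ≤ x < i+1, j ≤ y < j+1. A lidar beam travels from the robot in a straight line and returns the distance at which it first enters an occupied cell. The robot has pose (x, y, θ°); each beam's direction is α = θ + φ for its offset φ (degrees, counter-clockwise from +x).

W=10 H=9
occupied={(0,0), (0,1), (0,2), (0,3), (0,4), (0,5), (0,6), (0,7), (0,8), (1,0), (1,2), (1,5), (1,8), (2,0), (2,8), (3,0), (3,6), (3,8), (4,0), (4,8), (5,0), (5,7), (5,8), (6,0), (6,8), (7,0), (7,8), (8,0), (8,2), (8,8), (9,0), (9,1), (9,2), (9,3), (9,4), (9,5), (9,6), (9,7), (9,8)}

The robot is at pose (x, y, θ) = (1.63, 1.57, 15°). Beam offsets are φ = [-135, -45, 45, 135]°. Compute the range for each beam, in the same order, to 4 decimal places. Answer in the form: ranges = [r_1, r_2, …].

beam 1: φ=-135°, α=240°
  cosα=-0.5000 sinα=-0.8660 | (1,1) | tMaxX 1.2600 tMaxY 0.6582 | tΔX 2.0000 tΔY 1.1547
    t=0.6582 [y] (1,0) — stop
  → r_1 = 0.6582
beam 2: φ=-45°, α=330°
  cosα=0.8660 sinα=-0.5000 | (1,1) | tMaxX 0.4272 tMaxY 1.1400 | tΔX 1.1547 tΔY 2.0000
    t=0.4272 [x] (2,1)
    t=1.1400 [y] (2,0) — stop
  → r_2 = 1.1400
beam 3: φ=45°, α=60°
  cosα=0.5000 sinα=0.8660 | (1,1) | tMaxX 0.7400 tMaxY 0.4965 | tΔX 2.0000 tΔY 1.1547
    t=0.4965 [y] (1,2) — stop
  → r_3 = 0.4965
beam 4: φ=135°, α=150°
  cosα=-0.8660 sinα=0.5000 | (1,1) | tMaxX 0.7275 tMaxY 0.8600 | tΔX 1.1547 tΔY 2.0000
    t=0.7275 [x] (0,1) — stop
  → r_4 = 0.7275

ranges = [0.6582, 1.1400, 0.4965, 0.7275]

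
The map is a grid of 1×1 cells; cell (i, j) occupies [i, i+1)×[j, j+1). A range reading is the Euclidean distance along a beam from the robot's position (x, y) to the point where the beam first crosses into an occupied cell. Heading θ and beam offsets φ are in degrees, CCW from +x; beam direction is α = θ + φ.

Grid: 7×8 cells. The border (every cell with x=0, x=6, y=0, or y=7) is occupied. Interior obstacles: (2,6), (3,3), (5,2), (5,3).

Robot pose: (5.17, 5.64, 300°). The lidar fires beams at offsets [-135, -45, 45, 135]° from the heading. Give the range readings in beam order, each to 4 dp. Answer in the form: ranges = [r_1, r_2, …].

ranges = [2.2465, 4.8037, 0.8593, 1.4080]

beam 1: φ=-135°, α=165°
  dir = (cos 165°, sin 165°) = (-0.9659, 0.2588); from cell (5,5)
  next x-line at t=0.1760, next y-line at t=1.3909; Δt_x=1.0353, Δt_y=3.8637
    x: enter (4,5) at t=0.1760
    x: enter (3,5) at t=1.2113
    y: enter (3,6) at t=1.3909
    x: enter (2,6) at t=2.2465 ← occupied
  → r_1 = 2.2465
beam 2: φ=-45°, α=255°
  dir = (cos 255°, sin 255°) = (-0.2588, -0.9659); from cell (5,5)
  next x-line at t=0.6568, next y-line at t=0.6626; Δt_x=3.8637, Δt_y=1.0353
    x: enter (4,5) at t=0.6568
    y: enter (4,4) at t=0.6626
    y: enter (4,3) at t=1.6979
    y: enter (4,2) at t=2.7331
    y: enter (4,1) at t=3.7684
    x: enter (3,1) at t=4.5205
    y: enter (3,0) at t=4.8037 ← occupied
  → r_2 = 4.8037
beam 3: φ=45°, α=345°
  dir = (cos 345°, sin 345°) = (0.9659, -0.2588); from cell (5,5)
  next x-line at t=0.8593, next y-line at t=2.4728; Δt_x=1.0353, Δt_y=3.8637
    x: enter (6,5) at t=0.8593 ← occupied
  → r_3 = 0.8593
beam 4: φ=135°, α=75°
  dir = (cos 75°, sin 75°) = (0.2588, 0.9659); from cell (5,5)
  next x-line at t=3.2069, next y-line at t=0.3727; Δt_x=3.8637, Δt_y=1.0353
    y: enter (5,6) at t=0.3727
    y: enter (5,7) at t=1.4080 ← occupied
  → r_4 = 1.4080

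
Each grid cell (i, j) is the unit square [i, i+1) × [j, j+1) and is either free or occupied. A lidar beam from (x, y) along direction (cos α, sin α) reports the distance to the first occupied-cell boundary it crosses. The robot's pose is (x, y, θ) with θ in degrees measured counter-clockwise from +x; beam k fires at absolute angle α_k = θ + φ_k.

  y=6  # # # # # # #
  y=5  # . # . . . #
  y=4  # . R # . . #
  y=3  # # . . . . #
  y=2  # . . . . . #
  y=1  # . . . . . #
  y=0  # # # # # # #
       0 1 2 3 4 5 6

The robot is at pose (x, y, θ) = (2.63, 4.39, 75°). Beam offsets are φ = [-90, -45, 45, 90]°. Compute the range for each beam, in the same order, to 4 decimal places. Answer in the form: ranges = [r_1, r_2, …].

ranges = [0.3831, 0.4272, 0.7044, 1.6875]

beam 1: φ=-90°, α=345°
  direction (0.9659, -0.2588); cell (2,4); t to first gridline: x 0.3831, y 1.5068 (then +1.0353 / +3.8637)
    (3,4) via x @ 0.3831  # hit
  → r_1 = 0.3831
beam 2: φ=-45°, α=30°
  direction (0.8660, 0.5000); cell (2,4); t to first gridline: x 0.4272, y 1.2200 (then +1.1547 / +2.0000)
    (3,4) via x @ 0.4272  # hit
  → r_2 = 0.4272
beam 3: φ=45°, α=120°
  direction (-0.5000, 0.8660); cell (2,4); t to first gridline: x 1.2600, y 0.7044 (then +2.0000 / +1.1547)
    (2,5) via y @ 0.7044  # hit
  → r_3 = 0.7044
beam 4: φ=90°, α=165°
  direction (-0.9659, 0.2588); cell (2,4); t to first gridline: x 0.6522, y 2.3569 (then +1.0353 / +3.8637)
    (1,4) via x @ 0.6522
    (0,4) via x @ 1.6875  # hit
  → r_4 = 1.6875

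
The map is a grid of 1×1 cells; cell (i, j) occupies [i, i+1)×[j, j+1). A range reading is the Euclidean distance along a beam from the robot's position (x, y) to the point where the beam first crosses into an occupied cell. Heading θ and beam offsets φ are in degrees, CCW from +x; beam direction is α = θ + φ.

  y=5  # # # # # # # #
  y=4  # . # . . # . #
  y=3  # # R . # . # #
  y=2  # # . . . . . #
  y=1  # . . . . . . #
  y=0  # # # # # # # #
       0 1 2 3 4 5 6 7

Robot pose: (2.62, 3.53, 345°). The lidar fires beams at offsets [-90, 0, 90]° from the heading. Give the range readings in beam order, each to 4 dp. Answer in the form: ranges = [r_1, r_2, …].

ranges = [2.6192, 1.4287, 0.4866]

beam 1: φ=-90°, α=255°
  direction (-0.2588, -0.9659); cell (2,3); t to first gridline: x 2.3955, y 0.5487 (then +3.8637 / +1.0353)
    (2,2) via y @ 0.5487
    (2,1) via y @ 1.5840
    (1,1) via x @ 2.3955
    (1,0) via y @ 2.6192  # hit
  → r_1 = 2.6192
beam 2: φ=0°, α=345°
  direction (0.9659, -0.2588); cell (2,3); t to first gridline: x 0.3934, y 2.0478 (then +1.0353 / +3.8637)
    (3,3) via x @ 0.3934
    (4,3) via x @ 1.4287  # hit
  → r_2 = 1.4287
beam 3: φ=90°, α=75°
  direction (0.2588, 0.9659); cell (2,3); t to first gridline: x 1.4682, y 0.4866 (then +3.8637 / +1.0353)
    (2,4) via y @ 0.4866  # hit
  → r_3 = 0.4866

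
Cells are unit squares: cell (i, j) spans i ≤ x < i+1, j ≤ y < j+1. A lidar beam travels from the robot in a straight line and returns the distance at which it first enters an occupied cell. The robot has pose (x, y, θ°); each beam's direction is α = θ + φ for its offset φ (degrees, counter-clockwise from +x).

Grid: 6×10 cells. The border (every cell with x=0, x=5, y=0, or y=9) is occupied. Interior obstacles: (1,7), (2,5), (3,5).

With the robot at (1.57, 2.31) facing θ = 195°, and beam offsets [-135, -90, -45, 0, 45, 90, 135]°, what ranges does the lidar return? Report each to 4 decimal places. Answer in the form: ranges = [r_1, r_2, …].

beam 1: φ=-135°, α=60°
  d=(0.5000,0.8660)  start (1,2)  tX=0.8600 tY=0.7967  stride 1/|dx|=2.0000 1/|dy|=1.1547
    cross y-line → (1,3), t=0.7967
    cross x-line → (2,3), t=0.8600
    cross y-line → (2,4), t=1.9514
    cross x-line → (3,4), t=2.8600
    cross y-line → (3,5), t=3.1061 (wall)
  → r_1 = 3.1061
beam 2: φ=-90°, α=105°
  d=(-0.2588,0.9659)  start (1,2)  tX=2.2023 tY=0.7143  stride 1/|dx|=3.8637 1/|dy|=1.0353
    cross y-line → (1,3), t=0.7143
    cross y-line → (1,4), t=1.7496
    cross x-line → (0,4), t=2.2023 (wall)
  → r_2 = 2.2023
beam 3: φ=-45°, α=150°
  d=(-0.8660,0.5000)  start (1,2)  tX=0.6582 tY=1.3800  stride 1/|dx|=1.1547 1/|dy|=2.0000
    cross x-line → (0,2), t=0.6582 (wall)
  → r_3 = 0.6582
beam 4: φ=0°, α=195°
  d=(-0.9659,-0.2588)  start (1,2)  tX=0.5901 tY=1.1977  stride 1/|dx|=1.0353 1/|dy|=3.8637
    cross x-line → (0,2), t=0.5901 (wall)
  → r_4 = 0.5901
beam 5: φ=45°, α=240°
  d=(-0.5000,-0.8660)  start (1,2)  tX=1.1400 tY=0.3580  stride 1/|dx|=2.0000 1/|dy|=1.1547
    cross y-line → (1,1), t=0.3580
    cross x-line → (0,1), t=1.1400 (wall)
  → r_5 = 1.1400
beam 6: φ=90°, α=285°
  d=(0.2588,-0.9659)  start (1,2)  tX=1.6614 tY=0.3209  stride 1/|dx|=3.8637 1/|dy|=1.0353
    cross y-line → (1,1), t=0.3209
    cross y-line → (1,0), t=1.3562 (wall)
  → r_6 = 1.3562
beam 7: φ=135°, α=330°
  d=(0.8660,-0.5000)  start (1,2)  tX=0.4965 tY=0.6200  stride 1/|dx|=1.1547 1/|dy|=2.0000
    cross x-line → (2,2), t=0.4965
    cross y-line → (2,1), t=0.6200
    cross x-line → (3,1), t=1.6512
    cross y-line → (3,0), t=2.6200 (wall)
  → r_7 = 2.6200

ranges = [3.1061, 2.2023, 0.6582, 0.5901, 1.1400, 1.3562, 2.6200]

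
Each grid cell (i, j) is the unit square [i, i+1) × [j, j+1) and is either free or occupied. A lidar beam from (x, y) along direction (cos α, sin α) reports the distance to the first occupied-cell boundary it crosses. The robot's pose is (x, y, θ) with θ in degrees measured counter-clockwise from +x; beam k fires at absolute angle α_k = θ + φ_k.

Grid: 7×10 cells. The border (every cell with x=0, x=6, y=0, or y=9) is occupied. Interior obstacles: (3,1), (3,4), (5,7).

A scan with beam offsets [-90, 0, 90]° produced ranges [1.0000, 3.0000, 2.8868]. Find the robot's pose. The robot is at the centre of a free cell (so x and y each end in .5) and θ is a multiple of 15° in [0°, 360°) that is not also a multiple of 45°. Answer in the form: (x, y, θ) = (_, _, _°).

(x, y, θ) = (2.5, 8.5, 240°)

The pose lattice has 37·16 = 592 candidates. Test each by forward raycasting.
  (5.5, 4.5, 120°): beam 1 = 0.5774 ≠ 1.0000 ✗
  (5.5, 8.5, 165°): beam 1 = 0.5176 ≠ 1.0000 ✗
  (1.5, 5.5, 105°): beam 1 = 4.6587 ≠ 1.0000 ✗
  (2.5, 4.5, 60°): beam 1 = 0.5774 ≠ 1.0000 ✗
  …
  (2.5, 8.5, 240°): r_1=1.0000, r_2=3.0000, r_3=2.8868 — all match ✓
Only this pose fits every beam.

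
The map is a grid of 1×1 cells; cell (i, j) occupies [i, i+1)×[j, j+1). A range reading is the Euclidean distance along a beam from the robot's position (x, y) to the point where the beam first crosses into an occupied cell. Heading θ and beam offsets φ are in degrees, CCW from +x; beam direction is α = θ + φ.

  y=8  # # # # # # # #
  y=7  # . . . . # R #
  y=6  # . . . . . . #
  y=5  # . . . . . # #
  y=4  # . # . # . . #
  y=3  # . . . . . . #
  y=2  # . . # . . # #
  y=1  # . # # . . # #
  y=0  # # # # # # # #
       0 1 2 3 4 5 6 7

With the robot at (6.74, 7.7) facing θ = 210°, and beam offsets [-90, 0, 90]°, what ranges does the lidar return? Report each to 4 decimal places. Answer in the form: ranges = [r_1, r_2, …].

ranges = [0.3464, 0.8545, 0.5200]

beam 1: φ=-90°, α=120°
  direction (-0.5000, 0.8660); cell (6,7); t to first gridline: x 1.4800, y 0.3464 (then +2.0000 / +1.1547)
    (6,8) via y @ 0.3464  # hit
  → r_1 = 0.3464
beam 2: φ=0°, α=210°
  direction (-0.8660, -0.5000); cell (6,7); t to first gridline: x 0.8545, y 1.4000 (then +1.1547 / +2.0000)
    (5,7) via x @ 0.8545  # hit
  → r_2 = 0.8545
beam 3: φ=90°, α=300°
  direction (0.5000, -0.8660); cell (6,7); t to first gridline: x 0.5200, y 0.8083 (then +2.0000 / +1.1547)
    (7,7) via x @ 0.5200  # hit
  → r_3 = 0.5200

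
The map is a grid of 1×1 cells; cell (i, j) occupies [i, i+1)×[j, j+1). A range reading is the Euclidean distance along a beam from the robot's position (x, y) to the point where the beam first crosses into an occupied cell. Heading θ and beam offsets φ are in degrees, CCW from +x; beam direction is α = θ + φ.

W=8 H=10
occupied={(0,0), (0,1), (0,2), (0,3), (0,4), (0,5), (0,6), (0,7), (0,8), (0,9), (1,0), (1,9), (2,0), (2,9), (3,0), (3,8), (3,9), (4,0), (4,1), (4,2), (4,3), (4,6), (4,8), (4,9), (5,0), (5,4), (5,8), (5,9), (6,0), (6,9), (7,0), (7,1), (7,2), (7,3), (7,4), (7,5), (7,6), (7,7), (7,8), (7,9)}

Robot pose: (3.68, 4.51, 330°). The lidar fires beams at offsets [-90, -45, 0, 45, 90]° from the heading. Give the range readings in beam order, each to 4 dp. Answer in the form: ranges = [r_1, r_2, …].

ranges = [4.0530, 1.2364, 1.0200, 1.3666, 1.7205]

beam 1: φ=-90°, α=240°
  dir = (cos 240°, sin 240°) = (-0.5000, -0.8660); from cell (3,4)
  next x-line at t=1.3600, next y-line at t=0.5889; Δt_x=2.0000, Δt_y=1.1547
    y: enter (3,3) at t=0.5889
    x: enter (2,3) at t=1.3600
    y: enter (2,2) at t=1.7436
    y: enter (2,1) at t=2.8983
    x: enter (1,1) at t=3.3600
    y: enter (1,0) at t=4.0530 ← occupied
  → r_1 = 4.0530
beam 2: φ=-45°, α=285°
  dir = (cos 285°, sin 285°) = (0.2588, -0.9659); from cell (3,4)
  next x-line at t=1.2364, next y-line at t=0.5280; Δt_x=3.8637, Δt_y=1.0353
    y: enter (3,3) at t=0.5280
    x: enter (4,3) at t=1.2364 ← occupied
  → r_2 = 1.2364
beam 3: φ=0°, α=330°
  dir = (cos 330°, sin 330°) = (0.8660, -0.5000); from cell (3,4)
  next x-line at t=0.3695, next y-line at t=1.0200; Δt_x=1.1547, Δt_y=2.0000
    x: enter (4,4) at t=0.3695
    y: enter (4,3) at t=1.0200 ← occupied
  → r_3 = 1.0200
beam 4: φ=45°, α=15°
  dir = (cos 15°, sin 15°) = (0.9659, 0.2588); from cell (3,4)
  next x-line at t=0.3313, next y-line at t=1.8932; Δt_x=1.0353, Δt_y=3.8637
    x: enter (4,4) at t=0.3313
    x: enter (5,4) at t=1.3666 ← occupied
  → r_4 = 1.3666
beam 5: φ=90°, α=60°
  dir = (cos 60°, sin 60°) = (0.5000, 0.8660); from cell (3,4)
  next x-line at t=0.6400, next y-line at t=0.5658; Δt_x=2.0000, Δt_y=1.1547
    y: enter (3,5) at t=0.5658
    x: enter (4,5) at t=0.6400
    y: enter (4,6) at t=1.7205 ← occupied
  → r_5 = 1.7205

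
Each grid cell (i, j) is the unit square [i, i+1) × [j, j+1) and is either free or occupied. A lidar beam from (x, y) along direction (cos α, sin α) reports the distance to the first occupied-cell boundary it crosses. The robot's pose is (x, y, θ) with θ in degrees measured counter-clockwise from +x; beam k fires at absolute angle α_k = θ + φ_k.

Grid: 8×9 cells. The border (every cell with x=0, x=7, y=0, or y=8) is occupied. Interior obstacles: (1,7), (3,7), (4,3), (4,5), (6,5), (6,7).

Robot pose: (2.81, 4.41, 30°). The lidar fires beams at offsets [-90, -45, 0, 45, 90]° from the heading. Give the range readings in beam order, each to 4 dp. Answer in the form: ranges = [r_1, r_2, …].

ranges = [3.9375, 1.5841, 1.3741, 2.6814, 2.9907]

beam 1: φ=-90°, α=300°
  dir = (cos 300°, sin 300°) = (0.5000, -0.8660); from cell (2,4)
  next x-line at t=0.3800, next y-line at t=0.4734; Δt_x=2.0000, Δt_y=1.1547
    x: enter (3,4) at t=0.3800
    y: enter (3,3) at t=0.4734
    y: enter (3,2) at t=1.6281
    x: enter (4,2) at t=2.3800
    y: enter (4,1) at t=2.7828
    y: enter (4,0) at t=3.9375 ← occupied
  → r_1 = 3.9375
beam 2: φ=-45°, α=345°
  dir = (cos 345°, sin 345°) = (0.9659, -0.2588); from cell (2,4)
  next x-line at t=0.1967, next y-line at t=1.5841; Δt_x=1.0353, Δt_y=3.8637
    x: enter (3,4) at t=0.1967
    x: enter (4,4) at t=1.2320
    y: enter (4,3) at t=1.5841 ← occupied
  → r_2 = 1.5841
beam 3: φ=0°, α=30°
  dir = (cos 30°, sin 30°) = (0.8660, 0.5000); from cell (2,4)
  next x-line at t=0.2194, next y-line at t=1.1800; Δt_x=1.1547, Δt_y=2.0000
    x: enter (3,4) at t=0.2194
    y: enter (3,5) at t=1.1800
    x: enter (4,5) at t=1.3741 ← occupied
  → r_3 = 1.3741
beam 4: φ=45°, α=75°
  dir = (cos 75°, sin 75°) = (0.2588, 0.9659); from cell (2,4)
  next x-line at t=0.7341, next y-line at t=0.6108; Δt_x=3.8637, Δt_y=1.0353
    y: enter (2,5) at t=0.6108
    x: enter (3,5) at t=0.7341
    y: enter (3,6) at t=1.6461
    y: enter (3,7) at t=2.6814 ← occupied
  → r_4 = 2.6814
beam 5: φ=90°, α=120°
  dir = (cos 120°, sin 120°) = (-0.5000, 0.8660); from cell (2,4)
  next x-line at t=1.6200, next y-line at t=0.6813; Δt_x=2.0000, Δt_y=1.1547
    y: enter (2,5) at t=0.6813
    x: enter (1,5) at t=1.6200
    y: enter (1,6) at t=1.8360
    y: enter (1,7) at t=2.9907 ← occupied
  → r_5 = 2.9907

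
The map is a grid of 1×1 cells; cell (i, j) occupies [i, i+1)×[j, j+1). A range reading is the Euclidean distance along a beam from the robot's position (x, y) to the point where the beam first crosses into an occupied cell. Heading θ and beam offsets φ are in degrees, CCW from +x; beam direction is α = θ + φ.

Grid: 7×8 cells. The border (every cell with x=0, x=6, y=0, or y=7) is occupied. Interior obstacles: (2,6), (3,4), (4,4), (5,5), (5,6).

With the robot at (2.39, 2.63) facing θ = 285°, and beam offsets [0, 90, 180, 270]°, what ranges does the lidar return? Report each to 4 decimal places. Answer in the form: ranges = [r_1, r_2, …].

beam 1: φ=0°, α=285°
  direction (0.2588, -0.9659); cell (2,2); t to first gridline: x 2.3569, y 0.6522 (then +3.8637 / +1.0353)
    (2,1) via y @ 0.6522
    (2,0) via y @ 1.6875  # hit
  → r_1 = 1.6875
beam 2: φ=90°, α=15°
  direction (0.9659, 0.2588); cell (2,2); t to first gridline: x 0.6315, y 1.4296 (then +1.0353 / +3.8637)
    (3,2) via x @ 0.6315
    (3,3) via y @ 1.4296
    (4,3) via x @ 1.6668
    (5,3) via x @ 2.7021
    (6,3) via x @ 3.7373  # hit
  → r_2 = 3.7373
beam 3: φ=180°, α=105°
  direction (-0.2588, 0.9659); cell (2,2); t to first gridline: x 1.5068, y 0.3831 (then +3.8637 / +1.0353)
    (2,3) via y @ 0.3831
    (2,4) via y @ 1.4183
    (1,4) via x @ 1.5068
    (1,5) via y @ 2.4536
    (1,6) via y @ 3.4889
    (1,7) via y @ 4.5242  # hit
  → r_3 = 4.5242
beam 4: φ=270°, α=195°
  direction (-0.9659, -0.2588); cell (2,2); t to first gridline: x 0.4038, y 2.4341 (then +1.0353 / +3.8637)
    (1,2) via x @ 0.4038
    (0,2) via x @ 1.4390  # hit
  → r_4 = 1.4390

ranges = [1.6875, 3.7373, 4.5242, 1.4390]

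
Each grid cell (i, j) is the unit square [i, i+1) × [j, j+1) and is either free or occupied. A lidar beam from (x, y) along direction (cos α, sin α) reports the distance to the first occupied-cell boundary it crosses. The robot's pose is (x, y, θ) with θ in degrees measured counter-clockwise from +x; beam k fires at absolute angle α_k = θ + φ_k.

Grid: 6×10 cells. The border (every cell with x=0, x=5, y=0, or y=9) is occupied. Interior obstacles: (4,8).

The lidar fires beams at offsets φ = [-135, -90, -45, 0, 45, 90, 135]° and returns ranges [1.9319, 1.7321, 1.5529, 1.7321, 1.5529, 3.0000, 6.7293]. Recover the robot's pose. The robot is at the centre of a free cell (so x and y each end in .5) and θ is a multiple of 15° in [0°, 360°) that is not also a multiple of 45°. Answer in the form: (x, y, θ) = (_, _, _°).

(x, y, θ) = (2.5, 7.5, 150°)

Candidates: 31 free-cell centres × 16 headings = 496 poses. Raycast each; keep the one whose scan matches to 4 dp.
  (2.5, 3.5, 285°): beam 1 = 1.7321 ≠ 1.9319 ✗
  (2.5, 8.5, 30°): beam 1 = 5.7956 ≠ 1.9319 ✗
  (1.5, 1.5, 195°): beam 1 = 7.0000 ≠ 1.9319 ✗
  (1.5, 6.5, 165°): beam 1 = 3.0000 ≠ 1.9319 ✗
  …
  (2.5, 7.5, 150°): r_1=1.9319, r_2=1.7321, r_3=1.5529, r_4=1.7321, r_5=1.5529, r_6=3.0000, r_7=6.7293 — all match ✓
Unique over the lattice → pose = (2.5, 7.5, 150°).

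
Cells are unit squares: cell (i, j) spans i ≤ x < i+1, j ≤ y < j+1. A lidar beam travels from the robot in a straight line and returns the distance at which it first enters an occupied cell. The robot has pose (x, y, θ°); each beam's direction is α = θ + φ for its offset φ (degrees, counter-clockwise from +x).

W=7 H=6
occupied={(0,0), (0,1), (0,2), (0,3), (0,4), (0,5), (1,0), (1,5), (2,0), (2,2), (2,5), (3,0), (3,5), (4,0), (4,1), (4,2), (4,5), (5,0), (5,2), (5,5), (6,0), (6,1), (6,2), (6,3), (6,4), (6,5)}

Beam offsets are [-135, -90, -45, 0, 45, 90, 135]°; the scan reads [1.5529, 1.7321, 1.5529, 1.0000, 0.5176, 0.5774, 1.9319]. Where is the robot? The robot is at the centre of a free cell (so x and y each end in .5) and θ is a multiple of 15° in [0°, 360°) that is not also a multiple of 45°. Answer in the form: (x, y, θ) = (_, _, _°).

The pose lattice has 16·16 = 256 candidates. Test each by forward raycasting.
  (1.5, 4.5, 285°): beam 1 = 0.5774 ≠ 1.5529 ✗
  (4.5, 3.5, 300°): beam 1 = 3.6235 ≠ 1.5529 ✗
  (1.5, 2.5, 210°): beam 1 = 2.5882 ≠ 1.5529 ✗
  (3.5, 4.5, 240°): beam 1 = 0.5176 ≠ 1.5529 ✗
  (4.5, 4.5, 210°): beam 1 = 0.5176 ≠ 1.5529 ✗
  …
  (4.5, 4.5, 30°): r_1=1.5529, r_2=1.7321, r_3=1.5529, r_4=1.0000, r_5=0.5176, r_6=0.5774, r_7=1.9319 — all match ✓
No second candidate reproduces the full scan.

(x, y, θ) = (4.5, 4.5, 30°)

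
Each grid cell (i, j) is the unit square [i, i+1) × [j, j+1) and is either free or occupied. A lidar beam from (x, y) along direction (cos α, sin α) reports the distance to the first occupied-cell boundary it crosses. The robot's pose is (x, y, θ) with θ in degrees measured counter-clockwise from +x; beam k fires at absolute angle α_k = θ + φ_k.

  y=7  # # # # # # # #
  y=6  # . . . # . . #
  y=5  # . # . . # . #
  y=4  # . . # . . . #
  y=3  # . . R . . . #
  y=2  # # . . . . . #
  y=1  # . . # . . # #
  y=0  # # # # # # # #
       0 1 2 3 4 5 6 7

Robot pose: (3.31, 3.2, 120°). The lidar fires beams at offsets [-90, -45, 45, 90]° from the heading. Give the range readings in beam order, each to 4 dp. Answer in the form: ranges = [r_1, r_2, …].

ranges = [4.2608, 0.8282, 2.3915, 1.5127]

beam 1: φ=-90°, α=30°
  cosα=0.8660 sinα=0.5000 | (3,3) | tMaxX 0.7967 tMaxY 1.6000 | tΔX 1.1547 tΔY 2.0000
    t=0.7967 [x] (4,3)
    t=1.6000 [y] (4,4)
    t=1.9514 [x] (5,4)
    t=3.1061 [x] (6,4)
    t=3.6000 [y] (6,5)
    t=4.2608 [x] (7,5) — stop
  → r_1 = 4.2608
beam 2: φ=-45°, α=75°
  cosα=0.2588 sinα=0.9659 | (3,3) | tMaxX 2.6660 tMaxY 0.8282 | tΔX 3.8637 tΔY 1.0353
    t=0.8282 [y] (3,4) — stop
  → r_2 = 0.8282
beam 3: φ=45°, α=165°
  cosα=-0.9659 sinα=0.2588 | (3,3) | tMaxX 0.3209 tMaxY 3.0910 | tΔX 1.0353 tΔY 3.8637
    t=0.3209 [x] (2,3)
    t=1.3562 [x] (1,3)
    t=2.3915 [x] (0,3) — stop
  → r_3 = 2.3915
beam 4: φ=90°, α=210°
  cosα=-0.8660 sinα=-0.5000 | (3,3) | tMaxX 0.3580 tMaxY 0.4000 | tΔX 1.1547 tΔY 2.0000
    t=0.3580 [x] (2,3)
    t=0.4000 [y] (2,2)
    t=1.5127 [x] (1,2) — stop
  → r_4 = 1.5127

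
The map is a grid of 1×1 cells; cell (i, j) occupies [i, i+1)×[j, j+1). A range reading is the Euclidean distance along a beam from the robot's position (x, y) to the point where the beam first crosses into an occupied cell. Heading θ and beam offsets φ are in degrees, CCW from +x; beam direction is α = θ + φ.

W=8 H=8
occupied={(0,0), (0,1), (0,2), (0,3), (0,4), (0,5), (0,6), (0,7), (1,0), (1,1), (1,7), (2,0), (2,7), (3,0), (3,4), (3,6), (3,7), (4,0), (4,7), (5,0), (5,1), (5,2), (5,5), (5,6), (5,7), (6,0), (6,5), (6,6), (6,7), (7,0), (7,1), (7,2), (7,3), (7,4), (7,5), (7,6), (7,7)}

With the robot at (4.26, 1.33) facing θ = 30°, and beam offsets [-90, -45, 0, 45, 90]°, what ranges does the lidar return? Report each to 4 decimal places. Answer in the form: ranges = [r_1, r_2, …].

beam 1: φ=-90°, α=300°
  d=(0.5000,-0.8660)  start (4,1)  tX=1.4800 tY=0.3811  stride 1/|dx|=2.0000 1/|dy|=1.1547
    cross y-line → (4,0), t=0.3811 (wall)
  → r_1 = 0.3811
beam 2: φ=-45°, α=345°
  d=(0.9659,-0.2588)  start (4,1)  tX=0.7661 tY=1.2750  stride 1/|dx|=1.0353 1/|dy|=3.8637
    cross x-line → (5,1), t=0.7661 (wall)
  → r_2 = 0.7661
beam 3: φ=0°, α=30°
  d=(0.8660,0.5000)  start (4,1)  tX=0.8545 tY=1.3400  stride 1/|dx|=1.1547 1/|dy|=2.0000
    cross x-line → (5,1), t=0.8545 (wall)
  → r_3 = 0.8545
beam 4: φ=45°, α=75°
  d=(0.2588,0.9659)  start (4,1)  tX=2.8591 tY=0.6936  stride 1/|dx|=3.8637 1/|dy|=1.0353
    cross y-line → (4,2), t=0.6936
    cross y-line → (4,3), t=1.7289
    cross y-line → (4,4), t=2.7642
    cross x-line → (5,4), t=2.8591
    cross y-line → (5,5), t=3.7995 (wall)
  → r_4 = 3.7995
beam 5: φ=90°, α=120°
  d=(-0.5000,0.8660)  start (4,1)  tX=0.5200 tY=0.7736  stride 1/|dx|=2.0000 1/|dy|=1.1547
    cross x-line → (3,1), t=0.5200
    cross y-line → (3,2), t=0.7736
    cross y-line → (3,3), t=1.9283
    cross x-line → (2,3), t=2.5200
    cross y-line → (2,4), t=3.0831
    cross y-line → (2,5), t=4.2378
    cross x-line → (1,5), t=4.5200
    cross y-line → (1,6), t=5.3925
    cross x-line → (0,6), t=6.5200 (wall)
  → r_5 = 6.5200

ranges = [0.3811, 0.7661, 0.8545, 3.7995, 6.5200]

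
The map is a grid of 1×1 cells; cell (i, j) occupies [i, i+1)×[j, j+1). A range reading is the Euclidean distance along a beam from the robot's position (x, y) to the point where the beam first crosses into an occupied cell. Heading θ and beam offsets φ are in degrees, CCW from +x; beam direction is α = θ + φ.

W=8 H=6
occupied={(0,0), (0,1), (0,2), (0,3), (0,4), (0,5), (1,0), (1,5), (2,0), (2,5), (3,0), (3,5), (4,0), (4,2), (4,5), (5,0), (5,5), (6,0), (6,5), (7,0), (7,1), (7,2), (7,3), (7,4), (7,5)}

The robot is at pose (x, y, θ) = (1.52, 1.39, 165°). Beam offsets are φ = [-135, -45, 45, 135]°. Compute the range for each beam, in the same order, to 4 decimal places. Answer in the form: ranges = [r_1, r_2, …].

beam 1: φ=-135°, α=30°
  d=(0.8660,0.5000)  start (1,1)  tX=0.5543 tY=1.2200  stride 1/|dx|=1.1547 1/|dy|=2.0000
    cross x-line → (2,1), t=0.5543
    cross y-line → (2,2), t=1.2200
    cross x-line → (3,2), t=1.7090
    cross x-line → (4,2), t=2.8637 (wall)
  → r_1 = 2.8637
beam 2: φ=-45°, α=120°
  d=(-0.5000,0.8660)  start (1,1)  tX=1.0400 tY=0.7044  stride 1/|dx|=2.0000 1/|dy|=1.1547
    cross y-line → (1,2), t=0.7044
    cross x-line → (0,2), t=1.0400 (wall)
  → r_2 = 1.0400
beam 3: φ=45°, α=210°
  d=(-0.8660,-0.5000)  start (1,1)  tX=0.6004 tY=0.7800  stride 1/|dx|=1.1547 1/|dy|=2.0000
    cross x-line → (0,1), t=0.6004 (wall)
  → r_3 = 0.6004
beam 4: φ=135°, α=300°
  d=(0.5000,-0.8660)  start (1,1)  tX=0.9600 tY=0.4503  stride 1/|dx|=2.0000 1/|dy|=1.1547
    cross y-line → (1,0), t=0.4503 (wall)
  → r_4 = 0.4503

ranges = [2.8637, 1.0400, 0.6004, 0.4503]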